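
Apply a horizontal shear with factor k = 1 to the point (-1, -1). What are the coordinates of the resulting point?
(-2, -1)

Shear matrix for horizontal shear with factor k = 1:
[[1, 1], [0, 1]]
Result: (-1, -1) → (-2, -1)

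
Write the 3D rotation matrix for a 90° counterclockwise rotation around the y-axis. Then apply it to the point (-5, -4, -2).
R = [[0, 0, 1], [0, 1, 0], [-1, 0, 0]]; R·(-5, -4, -2) = (-2, -4, 5)

Rotation matrix for 90° around y-axis:
cos(90°) = 0, sin(90°) = 1
R = [[0, 0, 1], [0, 1, 0], [-1, 0, 0]]
Apply to (-5, -4, -2): R·[-5, -4, -2]ᵀ = (-2, -4, 5)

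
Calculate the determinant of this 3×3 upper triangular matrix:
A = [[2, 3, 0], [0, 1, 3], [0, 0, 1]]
2

The determinant of a triangular matrix is the product of its diagonal entries (the off-diagonal entries above the diagonal do not affect it).
det(A) = (2) * (1) * (1) = 2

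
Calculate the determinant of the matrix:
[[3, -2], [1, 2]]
8

For a 2×2 matrix [[a, b], [c, d]], det = ad - bc
det = (3)(2) - (-2)(1) = 6 - -2 = 8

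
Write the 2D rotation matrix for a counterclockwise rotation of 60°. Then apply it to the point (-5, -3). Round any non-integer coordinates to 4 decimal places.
R = [[1/2, -√3/2], [√3/2, 1/2]]; R·(-5, -3) = (0.0981, -5.8301)

Rotation matrix formula: R(θ) = [[cos θ, -sin θ], [sin θ, cos θ]]
For θ = 60°:
cos(60°) = 1/2
sin(60°) = √3/2
R = [[1/2, -√3/2], [√3/2, 1/2]]
Apply to (-5, -3): [1/2·-5 + (-√3/2)·-3, √3/2·-5 + 1/2·-3] = (0.0981, -5.8301)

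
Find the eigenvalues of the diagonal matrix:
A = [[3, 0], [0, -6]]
λ₁ = 3, λ₂ = -6

The characteristic polynomial of A is det(A - λI) = (3 - λ)(-6 - λ) = 0.
The roots are λ = 3 and λ = -6, so the eigenvalues are the diagonal entries.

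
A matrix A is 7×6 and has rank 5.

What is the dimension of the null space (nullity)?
1

The rank-nullity theorem for an m×n matrix states:
rank(A) + nullity(A) = n (the number of columns).
Here n = 6 and rank(A) = 5, so nullity(A) = 6 - 5 = 1.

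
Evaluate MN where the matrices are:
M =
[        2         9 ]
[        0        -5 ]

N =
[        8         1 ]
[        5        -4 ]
MN =
[       61       -34 ]
[      -25        20 ]

Matrix multiplication: (MN)[i][j] = sum over k of M[i][k] * N[k][j].
  (MN)[0][0] = (2)*(8) + (9)*(5) = 61
  (MN)[0][1] = (2)*(1) + (9)*(-4) = -34
  (MN)[1][0] = (0)*(8) + (-5)*(5) = -25
  (MN)[1][1] = (0)*(1) + (-5)*(-4) = 20
MN =
[       61       -34 ]
[      -25        20 ]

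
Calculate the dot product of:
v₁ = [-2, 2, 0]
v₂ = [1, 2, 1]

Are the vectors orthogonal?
2, No

The dot product is the sum of products of corresponding components.
v₁·v₂ = (-2)*(1) + (2)*(2) + (0)*(1) = -2 + 4 + 0 = 2.
Two vectors are orthogonal iff their dot product is 0; here the dot product is 2, so the vectors are not orthogonal.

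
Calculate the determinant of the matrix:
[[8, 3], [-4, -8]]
-52

For a 2×2 matrix [[a, b], [c, d]], det = ad - bc
det = (8)(-8) - (3)(-4) = -64 - -12 = -52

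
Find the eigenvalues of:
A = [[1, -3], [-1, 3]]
λ = 0, 4

Solve det(A - λI) = 0. For a 2×2 matrix this is λ² - (trace)λ + det = 0.
trace(A) = 1 + 3 = 4.
det(A) = (1)*(3) - (-3)*(-1) = 3 - 3 = 0.
Characteristic equation: λ² - (4)λ + (0) = 0.
Discriminant: (4)² - 4*(0) = 16 - 0 = 16.
Roots: λ = (4 ± √16) / 2 = 0, 4.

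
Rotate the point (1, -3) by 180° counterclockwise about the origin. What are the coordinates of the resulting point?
(-1, 3)

Rotation matrix R(θ) = [[cos θ, -sin θ], [sin θ, cos θ]]; for θ = 180°:
R = [[-1, 0], [0, -1]]
Result: R × [1, -3]ᵀ = [-1·1 + (0)·-3, 0·1 + (-1)·-3]ᵀ = (-1, 3)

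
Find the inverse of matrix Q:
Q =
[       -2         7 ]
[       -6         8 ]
det(Q) = 26
Q⁻¹ =
[     4/13     -7/26 ]
[     3/13     -1/13 ]

For a 2×2 matrix Q = [[a, b], [c, d]] with det(Q) ≠ 0, Q⁻¹ = (1/det(Q)) * [[d, -b], [-c, a]].
det(Q) = (-2)*(8) - (7)*(-6) = -16 + 42 = 26.
Q⁻¹ = (1/26) * [[8, -7], [6, -2]].
Dividing each entry by 26 and reducing:
Q⁻¹ =
[     4/13     -7/26 ]
[     3/13     -1/13 ]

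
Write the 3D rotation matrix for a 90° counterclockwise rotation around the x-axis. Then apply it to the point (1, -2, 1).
R = [[1, 0, 0], [0, 0, -1], [0, 1, 0]]; R·(1, -2, 1) = (1, -1, -2)

Rotation matrix for 90° around x-axis:
cos(90°) = 0, sin(90°) = 1
R = [[1, 0, 0], [0, 0, -1], [0, 1, 0]]
Apply to (1, -2, 1): R·[1, -2, 1]ᵀ = (1, -1, -2)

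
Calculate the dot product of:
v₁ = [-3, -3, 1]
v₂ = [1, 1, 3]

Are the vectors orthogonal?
-3, No

The dot product is the sum of products of corresponding components.
v₁·v₂ = (-3)*(1) + (-3)*(1) + (1)*(3) = -3 - 3 + 3 = -3.
Two vectors are orthogonal iff their dot product is 0; here the dot product is -3, so the vectors are not orthogonal.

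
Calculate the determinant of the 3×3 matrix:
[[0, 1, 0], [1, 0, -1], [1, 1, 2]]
-3

Expansion along first row:
det = 0·det([[0,-1],[1,2]]) - 1·det([[1,-1],[1,2]]) + 0·det([[1,0],[1,1]])
    = 0·(0·2 - -1·1) - 1·(1·2 - -1·1) + 0·(1·1 - 0·1)
    = 0·1 - 1·3 + 0·1
    = 0 + -3 + 0 = -3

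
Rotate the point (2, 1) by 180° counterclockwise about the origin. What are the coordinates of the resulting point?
(-2, -1)

Rotation matrix R(θ) = [[cos θ, -sin θ], [sin θ, cos θ]]; for θ = 180°:
R = [[-1, 0], [0, -1]]
Result: R × [2, 1]ᵀ = [-1·2 + (0)·1, 0·2 + (-1)·1]ᵀ = (-2, -1)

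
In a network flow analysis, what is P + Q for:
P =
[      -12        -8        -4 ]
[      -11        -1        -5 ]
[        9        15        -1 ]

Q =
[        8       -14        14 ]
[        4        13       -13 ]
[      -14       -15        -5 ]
P + Q =
[       -4       -22        10 ]
[       -7        12       -18 ]
[       -5         0        -6 ]

Matrix addition is elementwise: (P+Q)[i][j] = P[i][j] + Q[i][j].
  (P+Q)[0][0] = (-12) + (8) = -4
  (P+Q)[0][1] = (-8) + (-14) = -22
  (P+Q)[0][2] = (-4) + (14) = 10
  (P+Q)[1][0] = (-11) + (4) = -7
  (P+Q)[1][1] = (-1) + (13) = 12
  (P+Q)[1][2] = (-5) + (-13) = -18
  (P+Q)[2][0] = (9) + (-14) = -5
  (P+Q)[2][1] = (15) + (-15) = 0
  (P+Q)[2][2] = (-1) + (-5) = -6
P + Q =
[       -4       -22        10 ]
[       -7        12       -18 ]
[       -5         0        -6 ]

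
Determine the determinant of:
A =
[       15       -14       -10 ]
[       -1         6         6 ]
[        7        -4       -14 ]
det(A) = -912

Expand along row 0 (cofactor expansion): det(A) = a*(e*i - f*h) - b*(d*i - f*g) + c*(d*h - e*g), where the 3×3 is [[a, b, c], [d, e, f], [g, h, i]].
Minor M_00 = (6)*(-14) - (6)*(-4) = -84 + 24 = -60.
Minor M_01 = (-1)*(-14) - (6)*(7) = 14 - 42 = -28.
Minor M_02 = (-1)*(-4) - (6)*(7) = 4 - 42 = -38.
det(A) = (15)*(-60) - (-14)*(-28) + (-10)*(-38) = -900 - 392 + 380 = -912.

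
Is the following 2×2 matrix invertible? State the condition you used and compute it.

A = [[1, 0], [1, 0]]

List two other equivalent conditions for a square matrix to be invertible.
No, not invertible; det(A) = 0 (two rows are equal, so the rows are linearly dependent). Equivalent conditions (failing for this A): rank(A) < 2; Ax = 0 has non-trivial solutions; 0 is an eigenvalue; the columns are linearly dependent.

To check invertibility, compute det(A).
In this matrix, row 0 and the last row are identical, so one row is a scalar multiple of another and the rows are linearly dependent.
A matrix with linearly dependent rows has det = 0 and is not invertible.
Equivalent failed conditions:
- rank(A) < 2.
- Ax = 0 has non-trivial solutions.
- 0 is an eigenvalue.
- The columns are linearly dependent.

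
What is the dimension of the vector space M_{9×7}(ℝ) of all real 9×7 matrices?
Dimension = 63

A real 9×7 matrix is determined by its 9·7 = 63 independent entries.
A standard basis is {E_ij : 1 ≤ i ≤ 9, 1 ≤ j ≤ 7}, where E_ij has a 1 in position (i, j) and 0 elsewhere — there are 63 such matrices, and they are linearly independent and span M_{9×7}(ℝ).
Therefore dim(M_{9×7}(ℝ)) = 63.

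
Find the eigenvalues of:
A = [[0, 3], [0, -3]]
λ = -3, 0

Solve det(A - λI) = 0. For a 2×2 matrix this is λ² - (trace)λ + det = 0.
trace(A) = 0 - 3 = -3.
det(A) = (0)*(-3) - (3)*(0) = 0 - 0 = 0.
Characteristic equation: λ² - (-3)λ + (0) = 0.
Discriminant: (-3)² - 4*(0) = 9 - 0 = 9.
Roots: λ = (-3 ± √9) / 2 = -3, 0.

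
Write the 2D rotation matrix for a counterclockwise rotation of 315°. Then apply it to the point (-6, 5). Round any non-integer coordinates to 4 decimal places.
R = [[√2/2, √2/2], [-√2/2, √2/2]]; R·(-6, 5) = (-0.7071, 7.7782)

Rotation matrix formula: R(θ) = [[cos θ, -sin θ], [sin θ, cos θ]]
For θ = 315°:
cos(315°) = √2/2
sin(315°) = -√2/2
R = [[√2/2, √2/2], [-√2/2, √2/2]]
Apply to (-6, 5): [√2/2·-6 + (√2/2)·5, -√2/2·-6 + √2/2·5] = (-0.7071, 7.7782)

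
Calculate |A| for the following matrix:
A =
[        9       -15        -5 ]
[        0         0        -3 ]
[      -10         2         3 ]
det(A) = -396

Expand along row 0 (cofactor expansion): det(A) = a*(e*i - f*h) - b*(d*i - f*g) + c*(d*h - e*g), where the 3×3 is [[a, b, c], [d, e, f], [g, h, i]].
Minor M_00 = (0)*(3) - (-3)*(2) = 0 + 6 = 6.
Minor M_01 = (0)*(3) - (-3)*(-10) = 0 - 30 = -30.
Minor M_02 = (0)*(2) - (0)*(-10) = 0 - 0 = 0.
det(A) = (9)*(6) - (-15)*(-30) + (-5)*(0) = 54 - 450 + 0 = -396.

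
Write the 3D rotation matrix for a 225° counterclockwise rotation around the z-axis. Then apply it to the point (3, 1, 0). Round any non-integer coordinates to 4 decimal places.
R = [[-√2/2, √2/2, 0], [-√2/2, -√2/2, 0], [0, 0, 1]]; R·(3, 1, 0) = (-1.4142, -2.8284, 0.0000)

Rotation matrix for 225° around z-axis:
cos(225°) = -√2/2, sin(225°) = -√2/2
R = [[-√2/2, √2/2, 0], [-√2/2, -√2/2, 0], [0, 0, 1]]
Apply to (3, 1, 0): R·[3, 1, 0]ᵀ = (-1.4142, -2.8284, 0.0000)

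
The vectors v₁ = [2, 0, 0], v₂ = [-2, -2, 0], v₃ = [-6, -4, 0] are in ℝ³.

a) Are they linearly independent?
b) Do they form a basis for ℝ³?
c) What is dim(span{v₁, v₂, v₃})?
Not independent, not a basis, dim(span) = 2

Check whether v₃ can be written as a linear combination of v₁ and v₂.
v₃ = (-1)·v₁ + (2)·v₂ = [-6, -4, 0], so the three vectors are linearly dependent.
Thus they do not form a basis for ℝ³, and dim(span{v₁, v₂, v₃}) = 2 (spanned by v₁ and v₂).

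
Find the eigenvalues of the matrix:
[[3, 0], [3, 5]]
λ = 3 and λ = 5

Characteristic equation: det(A - λI) = 0
λ² - (trace)λ + (det) = 0
λ² - (8)λ + (15) = 0
λ² - 8λ + 15 = 0
Solving: λ = 3, 5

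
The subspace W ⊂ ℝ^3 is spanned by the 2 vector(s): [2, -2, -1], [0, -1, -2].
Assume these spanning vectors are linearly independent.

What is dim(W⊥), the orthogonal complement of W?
dim(W⊥) = 1

For any subspace W of ℝ^n, dim(W) + dim(W⊥) = n (the whole-space dimension).
Here the given 2 vectors are linearly independent, so dim(W) = 2.
Thus dim(W⊥) = n - dim(W) = 3 - 2 = 1.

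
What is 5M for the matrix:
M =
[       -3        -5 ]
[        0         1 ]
5M =
[      -15       -25 ]
[        0         5 ]

Scalar multiplication is elementwise: (5M)[i][j] = 5 * M[i][j].
  (5M)[0][0] = 5 * (-3) = -15
  (5M)[0][1] = 5 * (-5) = -25
  (5M)[1][0] = 5 * (0) = 0
  (5M)[1][1] = 5 * (1) = 5
5M =
[      -15       -25 ]
[        0         5 ]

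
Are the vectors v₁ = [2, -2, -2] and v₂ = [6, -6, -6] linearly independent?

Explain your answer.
No, linearly dependent (v₂ = 3·v₁)

Check whether there is a scalar k with v₂ = k·v₁.
Comparing components, k = 3 satisfies 3·[2, -2, -2] = [6, -6, -6].
Since v₂ is a scalar multiple of v₁, the two vectors are linearly dependent.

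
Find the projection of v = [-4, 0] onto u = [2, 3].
[-16/13, -24/13]

The projection of v onto u is proj_u(v) = ((v·u) / (u·u)) · u.
v·u = (-4)*(2) + (0)*(3) = -8.
u·u = (2)*(2) + (3)*(3) = 13.
coefficient = -8 / 13 = -8/13.
proj_u(v) = -8/13 · [2, 3] = [-16/13, -24/13].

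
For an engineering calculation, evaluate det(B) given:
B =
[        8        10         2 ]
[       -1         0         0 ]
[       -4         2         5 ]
det(B) = 46

Expand along row 0 (cofactor expansion): det(B) = a*(e*i - f*h) - b*(d*i - f*g) + c*(d*h - e*g), where the 3×3 is [[a, b, c], [d, e, f], [g, h, i]].
Minor M_00 = (0)*(5) - (0)*(2) = 0 - 0 = 0.
Minor M_01 = (-1)*(5) - (0)*(-4) = -5 - 0 = -5.
Minor M_02 = (-1)*(2) - (0)*(-4) = -2 - 0 = -2.
det(B) = (8)*(0) - (10)*(-5) + (2)*(-2) = 0 + 50 - 4 = 46.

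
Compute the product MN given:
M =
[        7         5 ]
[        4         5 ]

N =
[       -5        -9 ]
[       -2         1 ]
MN =
[      -45       -58 ]
[      -30       -31 ]

Matrix multiplication: (MN)[i][j] = sum over k of M[i][k] * N[k][j].
  (MN)[0][0] = (7)*(-5) + (5)*(-2) = -45
  (MN)[0][1] = (7)*(-9) + (5)*(1) = -58
  (MN)[1][0] = (4)*(-5) + (5)*(-2) = -30
  (MN)[1][1] = (4)*(-9) + (5)*(1) = -31
MN =
[      -45       -58 ]
[      -30       -31 ]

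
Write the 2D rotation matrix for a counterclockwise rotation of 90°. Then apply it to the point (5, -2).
R = [[0, -1], [1, 0]]; R·(5, -2) = (2, 5)

Rotation matrix formula: R(θ) = [[cos θ, -sin θ], [sin θ, cos θ]]
For θ = 90°:
cos(90°) = 0
sin(90°) = 1
R = [[0, -1], [1, 0]]
Apply to (5, -2): [0·5 + (-1)·-2, 1·5 + 0·-2] = (2, 5)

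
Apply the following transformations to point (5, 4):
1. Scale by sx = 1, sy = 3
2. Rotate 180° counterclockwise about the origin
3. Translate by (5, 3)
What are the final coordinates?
(0, -9)

Step 1: Scale → (5, 12)
Step 2: Rotate 180° → (-5, -12)
Step 3: Translate → (0, -9)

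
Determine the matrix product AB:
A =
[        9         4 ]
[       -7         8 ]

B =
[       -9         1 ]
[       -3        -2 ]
AB =
[      -93         1 ]
[       39       -23 ]

Matrix multiplication: (AB)[i][j] = sum over k of A[i][k] * B[k][j].
  (AB)[0][0] = (9)*(-9) + (4)*(-3) = -93
  (AB)[0][1] = (9)*(1) + (4)*(-2) = 1
  (AB)[1][0] = (-7)*(-9) + (8)*(-3) = 39
  (AB)[1][1] = (-7)*(1) + (8)*(-2) = -23
AB =
[      -93         1 ]
[       39       -23 ]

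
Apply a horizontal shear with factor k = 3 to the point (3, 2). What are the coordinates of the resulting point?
(9, 2)

Shear matrix for horizontal shear with factor k = 3:
[[1, 3], [0, 1]]
Result: (3, 2) → (9, 2)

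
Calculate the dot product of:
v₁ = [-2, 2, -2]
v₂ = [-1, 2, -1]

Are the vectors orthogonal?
8, No

The dot product is the sum of products of corresponding components.
v₁·v₂ = (-2)*(-1) + (2)*(2) + (-2)*(-1) = 2 + 4 + 2 = 8.
Two vectors are orthogonal iff their dot product is 0; here the dot product is 8, so the vectors are not orthogonal.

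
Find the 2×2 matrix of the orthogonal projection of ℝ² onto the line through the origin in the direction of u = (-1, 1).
[[1/2, -1/2], [-1/2, 1/2]]

The orthogonal projection onto the line spanned by a nonzero vector u = (a, b) has matrix P = (u uᵀ) / (uᵀ u) = (1/(a² + b²)) · [[a², ab], [ab, b²]].
Here u = (-1, 1), so a² + b² = 1 + 1 = 2.
P = (1/2) · [[1, -1], [-1, 1]] = [[1/2, -1/2], [-1/2, 1/2]].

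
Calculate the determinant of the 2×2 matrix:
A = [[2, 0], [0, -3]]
-6

For A = [[a, b], [c, d]], det(A) = a*d - b*c.
det(A) = (2)*(-3) - (0)*(0) = -6 - 0 = -6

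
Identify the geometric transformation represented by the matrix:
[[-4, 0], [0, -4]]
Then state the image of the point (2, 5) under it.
uniform scaling by factor -4; image of (2, 5) is (-8, -20)

This is a diagonal matrix with equal entries -4, so it scales both axes by the same factor -4.
The matrix [[-4, 0], [0, -4]] represents: uniform scaling by factor -4.
Applying it to (2, 5): [-4·2 + 0·5, 0·2 + -4·5] = (-8, -20).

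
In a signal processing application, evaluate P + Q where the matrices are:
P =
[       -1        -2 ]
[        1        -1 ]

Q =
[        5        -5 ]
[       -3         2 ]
P + Q =
[        4        -7 ]
[       -2         1 ]

Matrix addition is elementwise: (P+Q)[i][j] = P[i][j] + Q[i][j].
  (P+Q)[0][0] = (-1) + (5) = 4
  (P+Q)[0][1] = (-2) + (-5) = -7
  (P+Q)[1][0] = (1) + (-3) = -2
  (P+Q)[1][1] = (-1) + (2) = 1
P + Q =
[        4        -7 ]
[       -2         1 ]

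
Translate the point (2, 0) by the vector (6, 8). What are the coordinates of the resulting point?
(8, 8)

Translation by (6, 8):
x' = 2 + 6 = 8
y' = 0 + 8 = 8
Homogeneous matrix: [[1, 0, 6], [0, 1, 8], [0, 0, 1]]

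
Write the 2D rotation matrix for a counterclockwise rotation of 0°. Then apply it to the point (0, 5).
R = [[1, 0], [0, 1]]; R·(0, 5) = (0, 5)

Rotation matrix formula: R(θ) = [[cos θ, -sin θ], [sin θ, cos θ]]
For θ = 0°:
cos(0°) = 1
sin(0°) = 0
R = [[1, 0], [0, 1]]
Apply to (0, 5): [1·0 + (0)·5, 0·0 + 1·5] = (0, 5)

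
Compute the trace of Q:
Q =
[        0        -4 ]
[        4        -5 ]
tr(Q) = 0 - 5 = -5

The trace of a square matrix is the sum of its diagonal entries.
Diagonal entries of Q: Q[0][0] = 0, Q[1][1] = -5.
tr(Q) = 0 - 5 = -5.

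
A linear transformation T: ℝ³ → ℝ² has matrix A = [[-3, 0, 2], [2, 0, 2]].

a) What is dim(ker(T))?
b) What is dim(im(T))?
dim(ker) = 1, dim(im) = 2

The two rows are not scalar multiples of one another (no single k satisfies row 2 = k × row 1), so they are linearly independent.
Thus rank(A) = 2.
dim(im(T)) = rank(A) = 2.
By the rank-nullity theorem applied to T: ℝ³ → ℝ², rank(A) + nullity(A) = 3 (the domain dimension), so dim(ker(T)) = 3 - 2 = 1.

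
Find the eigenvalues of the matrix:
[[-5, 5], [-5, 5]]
λ = 0 and λ = 0

Characteristic equation: det(A - λI) = 0
λ² - (trace)λ + (det) = 0
λ² - (0)λ + (0) = 0
λ² - 0λ + 0 = 0
Solving: λ = 0, 0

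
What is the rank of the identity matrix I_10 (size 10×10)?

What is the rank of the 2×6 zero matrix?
rank(I_10) = 10, rank(0) = 0

The identity I_10 has 10 columns that are the standard basis vectors e_1, …, e_10. These are linearly independent, so all 10 columns are pivots and rank(I_10) = 10.
The 2×6 zero matrix has every entry zero, so every row is the zero row and there are no pivots; rank(0) = 0.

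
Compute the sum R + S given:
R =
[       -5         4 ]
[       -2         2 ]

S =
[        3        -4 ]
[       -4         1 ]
R + S =
[       -2         0 ]
[       -6         3 ]

Matrix addition is elementwise: (R+S)[i][j] = R[i][j] + S[i][j].
  (R+S)[0][0] = (-5) + (3) = -2
  (R+S)[0][1] = (4) + (-4) = 0
  (R+S)[1][0] = (-2) + (-4) = -6
  (R+S)[1][1] = (2) + (1) = 3
R + S =
[       -2         0 ]
[       -6         3 ]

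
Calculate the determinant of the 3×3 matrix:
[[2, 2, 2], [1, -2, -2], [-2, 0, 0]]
0

Expansion along first row:
det = 2·det([[-2,-2],[0,0]]) - 2·det([[1,-2],[-2,0]]) + 2·det([[1,-2],[-2,0]])
    = 2·(-2·0 - -2·0) - 2·(1·0 - -2·-2) + 2·(1·0 - -2·-2)
    = 2·0 - 2·-4 + 2·-4
    = 0 + 8 + -8 = 0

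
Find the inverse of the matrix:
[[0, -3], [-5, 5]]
[[-1/3, -1/5], [-1/3, 0]]

For [[a,b],[c,d]], inverse = (1/det)·[[d,-b],[-c,a]]
det = 0·5 - -3·-5 = -15
Inverse = (1/-15)·[[5, 3], [5, 0]]
        = [[-1/3, -1/5], [-1/3, 0]]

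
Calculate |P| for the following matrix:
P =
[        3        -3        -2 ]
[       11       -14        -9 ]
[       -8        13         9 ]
det(P) = -8

Expand along row 0 (cofactor expansion): det(P) = a*(e*i - f*h) - b*(d*i - f*g) + c*(d*h - e*g), where the 3×3 is [[a, b, c], [d, e, f], [g, h, i]].
Minor M_00 = (-14)*(9) - (-9)*(13) = -126 + 117 = -9.
Minor M_01 = (11)*(9) - (-9)*(-8) = 99 - 72 = 27.
Minor M_02 = (11)*(13) - (-14)*(-8) = 143 - 112 = 31.
det(P) = (3)*(-9) - (-3)*(27) + (-2)*(31) = -27 + 81 - 62 = -8.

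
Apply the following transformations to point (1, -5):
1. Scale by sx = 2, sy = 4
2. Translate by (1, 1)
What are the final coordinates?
(3, -19)

Step 1: Scale (1, -5) by (sx, sy) = (2, 4) → (2, -20)
Step 2: Translate by (1, 1) → (3, -19)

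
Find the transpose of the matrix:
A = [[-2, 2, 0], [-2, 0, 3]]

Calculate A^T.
[[-2, -2], [2, 0], [0, 3]]

The transpose sends entry (i,j) to (j,i); rows become columns.
Row 0 of A: [-2, 2, 0] -> column 0 of A^T.
Row 1 of A: [-2, 0, 3] -> column 1 of A^T.
A^T = [[-2, -2], [2, 0], [0, 3]]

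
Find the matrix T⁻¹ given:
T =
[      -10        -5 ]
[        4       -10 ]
det(T) = 120
T⁻¹ =
[    -1/12      1/24 ]
[    -1/30     -1/12 ]

For a 2×2 matrix T = [[a, b], [c, d]] with det(T) ≠ 0, T⁻¹ = (1/det(T)) * [[d, -b], [-c, a]].
det(T) = (-10)*(-10) - (-5)*(4) = 100 + 20 = 120.
T⁻¹ = (1/120) * [[-10, 5], [-4, -10]].
Dividing each entry by 120 and reducing:
T⁻¹ =
[    -1/12      1/24 ]
[    -1/30     -1/12 ]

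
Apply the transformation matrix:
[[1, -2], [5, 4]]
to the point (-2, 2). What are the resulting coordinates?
(-6, -2)

Matrix multiplication:
[[1, -2], [5, 4]] × [-2, 2]ᵀ
= [1×-2 + -2×2, 5×-2 + 4×2]ᵀ
= [-6.0000, -2.0000]ᵀ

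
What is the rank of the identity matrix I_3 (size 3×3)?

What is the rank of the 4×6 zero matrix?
rank(I_3) = 3, rank(0) = 0

The identity I_3 has 3 columns that are the standard basis vectors e_1, …, e_3. These are linearly independent, so all 3 columns are pivots and rank(I_3) = 3.
The 4×6 zero matrix has every entry zero, so every row is the zero row and there are no pivots; rank(0) = 0.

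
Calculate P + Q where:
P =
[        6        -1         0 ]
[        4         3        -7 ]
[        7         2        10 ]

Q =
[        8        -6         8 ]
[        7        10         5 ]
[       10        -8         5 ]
P + Q =
[       14        -7         8 ]
[       11        13        -2 ]
[       17        -6        15 ]

Matrix addition is elementwise: (P+Q)[i][j] = P[i][j] + Q[i][j].
  (P+Q)[0][0] = (6) + (8) = 14
  (P+Q)[0][1] = (-1) + (-6) = -7
  (P+Q)[0][2] = (0) + (8) = 8
  (P+Q)[1][0] = (4) + (7) = 11
  (P+Q)[1][1] = (3) + (10) = 13
  (P+Q)[1][2] = (-7) + (5) = -2
  (P+Q)[2][0] = (7) + (10) = 17
  (P+Q)[2][1] = (2) + (-8) = -6
  (P+Q)[2][2] = (10) + (5) = 15
P + Q =
[       14        -7         8 ]
[       11        13        -2 ]
[       17        -6        15 ]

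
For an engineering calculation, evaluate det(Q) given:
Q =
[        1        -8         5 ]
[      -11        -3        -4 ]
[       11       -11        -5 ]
det(Q) = 1533

Expand along row 0 (cofactor expansion): det(Q) = a*(e*i - f*h) - b*(d*i - f*g) + c*(d*h - e*g), where the 3×3 is [[a, b, c], [d, e, f], [g, h, i]].
Minor M_00 = (-3)*(-5) - (-4)*(-11) = 15 - 44 = -29.
Minor M_01 = (-11)*(-5) - (-4)*(11) = 55 + 44 = 99.
Minor M_02 = (-11)*(-11) - (-3)*(11) = 121 + 33 = 154.
det(Q) = (1)*(-29) - (-8)*(99) + (5)*(154) = -29 + 792 + 770 = 1533.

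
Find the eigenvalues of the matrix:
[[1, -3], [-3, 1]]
λ = -2 and λ = 4

Characteristic equation: det(A - λI) = 0
λ² - (trace)λ + (det) = 0
λ² - (2)λ + (-8) = 0
λ² - 2λ - 8 = 0
Solving: λ = -2, 4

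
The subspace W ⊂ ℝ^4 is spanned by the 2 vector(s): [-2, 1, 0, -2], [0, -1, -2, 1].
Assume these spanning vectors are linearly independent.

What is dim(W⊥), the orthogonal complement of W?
dim(W⊥) = 2

For any subspace W of ℝ^n, dim(W) + dim(W⊥) = n (the whole-space dimension).
Here the given 2 vectors are linearly independent, so dim(W) = 2.
Thus dim(W⊥) = n - dim(W) = 4 - 2 = 2.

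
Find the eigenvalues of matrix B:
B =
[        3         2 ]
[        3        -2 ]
λ = -3, 4

Solve det(B - λI) = 0. For a 2×2 matrix the characteristic equation is λ² - (trace)λ + det = 0.
trace(B) = a + d = 3 - 2 = 1.
det(B) = a*d - b*c = (3)*(-2) - (2)*(3) = -6 - 6 = -12.
Characteristic equation: λ² - (1)λ + (-12) = 0.
Discriminant = (1)² - 4*(-12) = 1 + 48 = 49.
λ = (1 ± √49) / 2 = (1 ± 7) / 2 = -3, 4.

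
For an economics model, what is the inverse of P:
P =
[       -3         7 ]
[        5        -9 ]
det(P) = -8
P⁻¹ =
[      9/8       7/8 ]
[      5/8       3/8 ]

For a 2×2 matrix P = [[a, b], [c, d]] with det(P) ≠ 0, P⁻¹ = (1/det(P)) * [[d, -b], [-c, a]].
det(P) = (-3)*(-9) - (7)*(5) = 27 - 35 = -8.
P⁻¹ = (1/-8) * [[-9, -7], [-5, -3]].
Dividing each entry by -8 and reducing:
P⁻¹ =
[      9/8       7/8 ]
[      5/8       3/8 ]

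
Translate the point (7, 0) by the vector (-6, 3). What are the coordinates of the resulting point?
(1, 3)

Translation by (-6, 3):
x' = 7 + -6 = 1
y' = 0 + 3 = 3
Homogeneous matrix: [[1, 0, -6], [0, 1, 3], [0, 0, 1]]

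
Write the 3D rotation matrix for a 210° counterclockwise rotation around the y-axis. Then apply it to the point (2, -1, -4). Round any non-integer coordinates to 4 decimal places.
R = [[-√3/2, 0, -1/2], [0, 1, 0], [1/2, 0, -√3/2]]; R·(2, -1, -4) = (0.2679, -1.0000, 4.4641)

Rotation matrix for 210° around y-axis:
cos(210°) = -√3/2, sin(210°) = -1/2
R = [[-√3/2, 0, -1/2], [0, 1, 0], [1/2, 0, -√3/2]]
Apply to (2, -1, -4): R·[2, -1, -4]ᵀ = (0.2679, -1.0000, 4.4641)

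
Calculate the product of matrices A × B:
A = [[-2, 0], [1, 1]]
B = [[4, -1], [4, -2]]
[[-8, 2], [8, -3]]

Matrix multiplication:
C[0][0] = -2×4 + 0×4 = -8
C[0][1] = -2×-1 + 0×-2 = 2
C[1][0] = 1×4 + 1×4 = 8
C[1][1] = 1×-1 + 1×-2 = -3
Result: [[-8, 2], [8, -3]]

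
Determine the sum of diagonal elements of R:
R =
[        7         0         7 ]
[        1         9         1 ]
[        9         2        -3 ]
tr(R) = 7 + 9 - 3 = 13

The trace of a square matrix is the sum of its diagonal entries.
Diagonal entries of R: R[0][0] = 7, R[1][1] = 9, R[2][2] = -3.
tr(R) = 7 + 9 - 3 = 13.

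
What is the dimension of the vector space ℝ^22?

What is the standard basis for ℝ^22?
Dimension = 22; standard basis = {e_1, e_2, e_3, …, e_22}

ℝ^22 is the space of 22-tuples of real numbers; its dimension is 22.
The standard basis consists of 22 vectors: e_1, e_2, e_3, …, e_22, where e_i is the vector with 1 in position i and 0 elsewhere.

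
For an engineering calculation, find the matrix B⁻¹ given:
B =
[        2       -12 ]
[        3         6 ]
det(B) = 48
B⁻¹ =
[      1/8       1/4 ]
[    -1/16      1/24 ]

For a 2×2 matrix B = [[a, b], [c, d]] with det(B) ≠ 0, B⁻¹ = (1/det(B)) * [[d, -b], [-c, a]].
det(B) = (2)*(6) - (-12)*(3) = 12 + 36 = 48.
B⁻¹ = (1/48) * [[6, 12], [-3, 2]].
Dividing each entry by 48 and reducing:
B⁻¹ =
[      1/8       1/4 ]
[    -1/16      1/24 ]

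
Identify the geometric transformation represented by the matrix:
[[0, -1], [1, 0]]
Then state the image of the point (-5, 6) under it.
rotation by 90° counterclockwise; image of (-5, 6) is (-6, -5)

This matches the form [[cos θ, -sin θ], [sin θ, cos θ]] of a rotation matrix; reading off cos θ and sin θ gives the angle.
The matrix [[0, -1], [1, 0]] represents: rotation by 90° counterclockwise.
Applying it to (-5, 6): [0·-5 + -1·6, 1·-5 + 0·6] = (-6, -5).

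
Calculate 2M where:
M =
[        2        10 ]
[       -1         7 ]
2M =
[        4        20 ]
[       -2        14 ]

Scalar multiplication is elementwise: (2M)[i][j] = 2 * M[i][j].
  (2M)[0][0] = 2 * (2) = 4
  (2M)[0][1] = 2 * (10) = 20
  (2M)[1][0] = 2 * (-1) = -2
  (2M)[1][1] = 2 * (7) = 14
2M =
[        4        20 ]
[       -2        14 ]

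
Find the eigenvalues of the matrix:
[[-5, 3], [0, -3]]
λ = -5 and λ = -3

Characteristic equation: det(A - λI) = 0
λ² - (trace)λ + (det) = 0
λ² - (-8)λ + (15) = 0
λ² + 8λ + 15 = 0
Solving: λ = -5, -3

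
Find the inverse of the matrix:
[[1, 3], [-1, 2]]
[[2/5, -3/5], [1/5, 1/5]]

For [[a,b],[c,d]], inverse = (1/det)·[[d,-b],[-c,a]]
det = 1·2 - 3·-1 = 5
Inverse = (1/5)·[[2, -3], [1, 1]]
        = [[2/5, -3/5], [1/5, 1/5]]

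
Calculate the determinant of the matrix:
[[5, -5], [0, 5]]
25

For a 2×2 matrix [[a, b], [c, d]], det = ad - bc
det = (5)(5) - (-5)(0) = 25 - 0 = 25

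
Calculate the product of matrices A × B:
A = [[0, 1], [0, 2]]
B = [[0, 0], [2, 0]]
[[2, 0], [4, 0]]

Matrix multiplication:
C[0][0] = 0×0 + 1×2 = 2
C[0][1] = 0×0 + 1×0 = 0
C[1][0] = 0×0 + 2×2 = 4
C[1][1] = 0×0 + 2×0 = 0
Result: [[2, 0], [4, 0]]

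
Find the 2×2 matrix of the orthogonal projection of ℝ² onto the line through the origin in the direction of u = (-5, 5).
[[1/2, -1/2], [-1/2, 1/2]]

The orthogonal projection onto the line spanned by a nonzero vector u = (a, b) has matrix P = (u uᵀ) / (uᵀ u) = (1/(a² + b²)) · [[a², ab], [ab, b²]].
Here u = (-5, 5), so a² + b² = 25 + 25 = 50.
P = (1/50) · [[25, -25], [-25, 25]] = [[1/2, -1/2], [-1/2, 1/2]].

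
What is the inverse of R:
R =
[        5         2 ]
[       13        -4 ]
det(R) = -46
R⁻¹ =
[     2/23      1/23 ]
[    13/46     -5/46 ]

For a 2×2 matrix R = [[a, b], [c, d]] with det(R) ≠ 0, R⁻¹ = (1/det(R)) * [[d, -b], [-c, a]].
det(R) = (5)*(-4) - (2)*(13) = -20 - 26 = -46.
R⁻¹ = (1/-46) * [[-4, -2], [-13, 5]].
Dividing each entry by -46 and reducing:
R⁻¹ =
[     2/23      1/23 ]
[    13/46     -5/46 ]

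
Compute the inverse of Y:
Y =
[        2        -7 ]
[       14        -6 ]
det(Y) = 86
Y⁻¹ =
[    -3/43      7/86 ]
[    -7/43      1/43 ]

For a 2×2 matrix Y = [[a, b], [c, d]] with det(Y) ≠ 0, Y⁻¹ = (1/det(Y)) * [[d, -b], [-c, a]].
det(Y) = (2)*(-6) - (-7)*(14) = -12 + 98 = 86.
Y⁻¹ = (1/86) * [[-6, 7], [-14, 2]].
Dividing each entry by 86 and reducing:
Y⁻¹ =
[    -3/43      7/86 ]
[    -7/43      1/43 ]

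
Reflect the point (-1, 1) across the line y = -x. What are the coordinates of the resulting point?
(-1, 1)

Reflection across line y = -x: (-1, 1) → (-1, 1)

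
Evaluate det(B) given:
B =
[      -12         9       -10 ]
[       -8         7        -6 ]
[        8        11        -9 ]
det(B) = 324

Expand along row 0 (cofactor expansion): det(B) = a*(e*i - f*h) - b*(d*i - f*g) + c*(d*h - e*g), where the 3×3 is [[a, b, c], [d, e, f], [g, h, i]].
Minor M_00 = (7)*(-9) - (-6)*(11) = -63 + 66 = 3.
Minor M_01 = (-8)*(-9) - (-6)*(8) = 72 + 48 = 120.
Minor M_02 = (-8)*(11) - (7)*(8) = -88 - 56 = -144.
det(B) = (-12)*(3) - (9)*(120) + (-10)*(-144) = -36 - 1080 + 1440 = 324.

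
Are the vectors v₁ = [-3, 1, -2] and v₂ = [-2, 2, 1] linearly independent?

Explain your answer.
Yes, linearly independent

Two vectors are linearly dependent iff one is a scalar multiple of the other.
No single scalar k satisfies v₂ = k·v₁ (the ratios of corresponding entries disagree), so v₁ and v₂ are linearly independent.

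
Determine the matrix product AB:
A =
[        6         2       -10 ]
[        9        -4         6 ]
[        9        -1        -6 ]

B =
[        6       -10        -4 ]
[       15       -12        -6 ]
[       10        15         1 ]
AB =
[      -34      -234       -46 ]
[       54        48        -6 ]
[      -21      -168       -36 ]

Matrix multiplication: (AB)[i][j] = sum over k of A[i][k] * B[k][j].
  (AB)[0][0] = (6)*(6) + (2)*(15) + (-10)*(10) = -34
  (AB)[0][1] = (6)*(-10) + (2)*(-12) + (-10)*(15) = -234
  (AB)[0][2] = (6)*(-4) + (2)*(-6) + (-10)*(1) = -46
  (AB)[1][0] = (9)*(6) + (-4)*(15) + (6)*(10) = 54
  (AB)[1][1] = (9)*(-10) + (-4)*(-12) + (6)*(15) = 48
  (AB)[1][2] = (9)*(-4) + (-4)*(-6) + (6)*(1) = -6
  (AB)[2][0] = (9)*(6) + (-1)*(15) + (-6)*(10) = -21
  (AB)[2][1] = (9)*(-10) + (-1)*(-12) + (-6)*(15) = -168
  (AB)[2][2] = (9)*(-4) + (-1)*(-6) + (-6)*(1) = -36
AB =
[      -34      -234       -46 ]
[       54        48        -6 ]
[      -21      -168       -36 ]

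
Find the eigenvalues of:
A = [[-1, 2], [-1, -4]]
λ = -3, -2

Solve det(A - λI) = 0. For a 2×2 matrix this is λ² - (trace)λ + det = 0.
trace(A) = -1 - 4 = -5.
det(A) = (-1)*(-4) - (2)*(-1) = 4 + 2 = 6.
Characteristic equation: λ² - (-5)λ + (6) = 0.
Discriminant: (-5)² - 4*(6) = 25 - 24 = 1.
Roots: λ = (-5 ± √1) / 2 = -3, -2.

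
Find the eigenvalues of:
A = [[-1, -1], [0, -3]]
λ = -3, -1

Solve det(A - λI) = 0. For a 2×2 matrix this is λ² - (trace)λ + det = 0.
trace(A) = -1 - 3 = -4.
det(A) = (-1)*(-3) - (-1)*(0) = 3 - 0 = 3.
Characteristic equation: λ² - (-4)λ + (3) = 0.
Discriminant: (-4)² - 4*(3) = 16 - 12 = 4.
Roots: λ = (-4 ± √4) / 2 = -3, -1.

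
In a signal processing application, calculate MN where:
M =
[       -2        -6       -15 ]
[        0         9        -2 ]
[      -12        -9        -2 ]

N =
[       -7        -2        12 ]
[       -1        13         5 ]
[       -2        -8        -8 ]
MN =
[       50        46        66 ]
[       -5       133        61 ]
[       97       -77      -173 ]

Matrix multiplication: (MN)[i][j] = sum over k of M[i][k] * N[k][j].
  (MN)[0][0] = (-2)*(-7) + (-6)*(-1) + (-15)*(-2) = 50
  (MN)[0][1] = (-2)*(-2) + (-6)*(13) + (-15)*(-8) = 46
  (MN)[0][2] = (-2)*(12) + (-6)*(5) + (-15)*(-8) = 66
  (MN)[1][0] = (0)*(-7) + (9)*(-1) + (-2)*(-2) = -5
  (MN)[1][1] = (0)*(-2) + (9)*(13) + (-2)*(-8) = 133
  (MN)[1][2] = (0)*(12) + (9)*(5) + (-2)*(-8) = 61
  (MN)[2][0] = (-12)*(-7) + (-9)*(-1) + (-2)*(-2) = 97
  (MN)[2][1] = (-12)*(-2) + (-9)*(13) + (-2)*(-8) = -77
  (MN)[2][2] = (-12)*(12) + (-9)*(5) + (-2)*(-8) = -173
MN =
[       50        46        66 ]
[       -5       133        61 ]
[       97       -77      -173 ]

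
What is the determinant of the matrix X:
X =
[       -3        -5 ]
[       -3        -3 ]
det(X) = -6

For a 2×2 matrix [[a, b], [c, d]], det = a*d - b*c.
det(X) = (-3)*(-3) - (-5)*(-3) = 9 - 15 = -6.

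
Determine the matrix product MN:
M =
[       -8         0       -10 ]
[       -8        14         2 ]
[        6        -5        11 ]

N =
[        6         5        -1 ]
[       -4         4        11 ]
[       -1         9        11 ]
MN =
[      -38      -130      -102 ]
[     -106        34       184 ]
[       45       109        60 ]

Matrix multiplication: (MN)[i][j] = sum over k of M[i][k] * N[k][j].
  (MN)[0][0] = (-8)*(6) + (0)*(-4) + (-10)*(-1) = -38
  (MN)[0][1] = (-8)*(5) + (0)*(4) + (-10)*(9) = -130
  (MN)[0][2] = (-8)*(-1) + (0)*(11) + (-10)*(11) = -102
  (MN)[1][0] = (-8)*(6) + (14)*(-4) + (2)*(-1) = -106
  (MN)[1][1] = (-8)*(5) + (14)*(4) + (2)*(9) = 34
  (MN)[1][2] = (-8)*(-1) + (14)*(11) + (2)*(11) = 184
  (MN)[2][0] = (6)*(6) + (-5)*(-4) + (11)*(-1) = 45
  (MN)[2][1] = (6)*(5) + (-5)*(4) + (11)*(9) = 109
  (MN)[2][2] = (6)*(-1) + (-5)*(11) + (11)*(11) = 60
MN =
[      -38      -130      -102 ]
[     -106        34       184 ]
[       45       109        60 ]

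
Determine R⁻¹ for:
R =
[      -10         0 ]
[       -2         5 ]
det(R) = -50
R⁻¹ =
[    -1/10         0 ]
[    -1/25       1/5 ]

For a 2×2 matrix R = [[a, b], [c, d]] with det(R) ≠ 0, R⁻¹ = (1/det(R)) * [[d, -b], [-c, a]].
det(R) = (-10)*(5) - (0)*(-2) = -50 - 0 = -50.
R⁻¹ = (1/-50) * [[5, 0], [2, -10]].
Dividing each entry by -50 and reducing:
R⁻¹ =
[    -1/10         0 ]
[    -1/25       1/5 ]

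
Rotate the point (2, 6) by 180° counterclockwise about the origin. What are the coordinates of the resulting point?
(-2, -6)

Rotation matrix R(θ) = [[cos θ, -sin θ], [sin θ, cos θ]]; for θ = 180°:
R = [[-1, 0], [0, -1]]
Result: R × [2, 6]ᵀ = [-1·2 + (0)·6, 0·2 + (-1)·6]ᵀ = (-2, -6)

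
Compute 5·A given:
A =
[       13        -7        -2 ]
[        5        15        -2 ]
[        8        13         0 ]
5A =
[       65       -35       -10 ]
[       25        75       -10 ]
[       40        65         0 ]

Scalar multiplication is elementwise: (5A)[i][j] = 5 * A[i][j].
  (5A)[0][0] = 5 * (13) = 65
  (5A)[0][1] = 5 * (-7) = -35
  (5A)[0][2] = 5 * (-2) = -10
  (5A)[1][0] = 5 * (5) = 25
  (5A)[1][1] = 5 * (15) = 75
  (5A)[1][2] = 5 * (-2) = -10
  (5A)[2][0] = 5 * (8) = 40
  (5A)[2][1] = 5 * (13) = 65
  (5A)[2][2] = 5 * (0) = 0
5A =
[       65       -35       -10 ]
[       25        75       -10 ]
[       40        65         0 ]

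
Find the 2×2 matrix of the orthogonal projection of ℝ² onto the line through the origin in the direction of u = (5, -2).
[[25/29, -10/29], [-10/29, 4/29]]

The orthogonal projection onto the line spanned by a nonzero vector u = (a, b) has matrix P = (u uᵀ) / (uᵀ u) = (1/(a² + b²)) · [[a², ab], [ab, b²]].
Here u = (5, -2), so a² + b² = 25 + 4 = 29.
P = (1/29) · [[25, -10], [-10, 4]] = [[25/29, -10/29], [-10/29, 4/29]].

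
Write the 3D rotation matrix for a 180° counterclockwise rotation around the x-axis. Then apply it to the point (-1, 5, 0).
R = [[1, 0, 0], [0, -1, 0], [0, 0, -1]]; R·(-1, 5, 0) = (-1, -5, 0)

Rotation matrix for 180° around x-axis:
cos(180°) = -1, sin(180°) = 0
R = [[1, 0, 0], [0, -1, 0], [0, 0, -1]]
Apply to (-1, 5, 0): R·[-1, 5, 0]ᵀ = (-1, -5, 0)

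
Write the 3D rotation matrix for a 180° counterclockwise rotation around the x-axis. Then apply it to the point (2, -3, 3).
R = [[1, 0, 0], [0, -1, 0], [0, 0, -1]]; R·(2, -3, 3) = (2, 3, -3)

Rotation matrix for 180° around x-axis:
cos(180°) = -1, sin(180°) = 0
R = [[1, 0, 0], [0, -1, 0], [0, 0, -1]]
Apply to (2, -3, 3): R·[2, -3, 3]ᵀ = (2, 3, -3)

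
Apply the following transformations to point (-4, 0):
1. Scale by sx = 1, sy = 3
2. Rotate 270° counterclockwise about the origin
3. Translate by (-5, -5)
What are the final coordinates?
(-5, -1)

Step 1: Scale → (-4, 0)
Step 2: Rotate 270° → (0, 4)
Step 3: Translate → (-5, -1)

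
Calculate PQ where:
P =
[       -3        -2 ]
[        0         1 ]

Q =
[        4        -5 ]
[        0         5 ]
PQ =
[      -12         5 ]
[        0         5 ]

Matrix multiplication: (PQ)[i][j] = sum over k of P[i][k] * Q[k][j].
  (PQ)[0][0] = (-3)*(4) + (-2)*(0) = -12
  (PQ)[0][1] = (-3)*(-5) + (-2)*(5) = 5
  (PQ)[1][0] = (0)*(4) + (1)*(0) = 0
  (PQ)[1][1] = (0)*(-5) + (1)*(5) = 5
PQ =
[      -12         5 ]
[        0         5 ]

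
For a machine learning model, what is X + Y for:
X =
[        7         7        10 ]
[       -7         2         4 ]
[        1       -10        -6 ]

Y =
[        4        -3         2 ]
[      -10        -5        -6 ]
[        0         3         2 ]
X + Y =
[       11         4        12 ]
[      -17        -3        -2 ]
[        1        -7        -4 ]

Matrix addition is elementwise: (X+Y)[i][j] = X[i][j] + Y[i][j].
  (X+Y)[0][0] = (7) + (4) = 11
  (X+Y)[0][1] = (7) + (-3) = 4
  (X+Y)[0][2] = (10) + (2) = 12
  (X+Y)[1][0] = (-7) + (-10) = -17
  (X+Y)[1][1] = (2) + (-5) = -3
  (X+Y)[1][2] = (4) + (-6) = -2
  (X+Y)[2][0] = (1) + (0) = 1
  (X+Y)[2][1] = (-10) + (3) = -7
  (X+Y)[2][2] = (-6) + (2) = -4
X + Y =
[       11         4        12 ]
[      -17        -3        -2 ]
[        1        -7        -4 ]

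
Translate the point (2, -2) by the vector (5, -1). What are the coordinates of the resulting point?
(7, -3)

Translation by (5, -1):
x' = 2 + 5 = 7
y' = -2 + -1 = -3
Homogeneous matrix: [[1, 0, 5], [0, 1, -1], [0, 0, 1]]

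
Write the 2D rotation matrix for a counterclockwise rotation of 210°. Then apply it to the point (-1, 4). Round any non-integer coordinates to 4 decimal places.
R = [[-√3/2, 1/2], [-1/2, -√3/2]]; R·(-1, 4) = (2.8660, -2.9641)

Rotation matrix formula: R(θ) = [[cos θ, -sin θ], [sin θ, cos θ]]
For θ = 210°:
cos(210°) = -√3/2
sin(210°) = -1/2
R = [[-√3/2, 1/2], [-1/2, -√3/2]]
Apply to (-1, 4): [-√3/2·-1 + (1/2)·4, -1/2·-1 + -√3/2·4] = (2.8660, -2.9641)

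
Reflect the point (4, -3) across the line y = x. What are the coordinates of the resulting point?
(-3, 4)

Reflection across line y = x: (4, -3) → (-3, 4)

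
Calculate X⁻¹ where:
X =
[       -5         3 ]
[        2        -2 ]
det(X) = 4
X⁻¹ =
[     -1/2      -3/4 ]
[     -1/2      -5/4 ]

For a 2×2 matrix X = [[a, b], [c, d]] with det(X) ≠ 0, X⁻¹ = (1/det(X)) * [[d, -b], [-c, a]].
det(X) = (-5)*(-2) - (3)*(2) = 10 - 6 = 4.
X⁻¹ = (1/4) * [[-2, -3], [-2, -5]].
Dividing each entry by 4 and reducing:
X⁻¹ =
[     -1/2      -3/4 ]
[     -1/2      -5/4 ]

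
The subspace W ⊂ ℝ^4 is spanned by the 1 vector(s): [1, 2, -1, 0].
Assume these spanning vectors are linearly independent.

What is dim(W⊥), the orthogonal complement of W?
dim(W⊥) = 3

For any subspace W of ℝ^n, dim(W) + dim(W⊥) = n (the whole-space dimension).
Here the given 1 vectors are linearly independent, so dim(W) = 1.
Thus dim(W⊥) = n - dim(W) = 4 - 1 = 3.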